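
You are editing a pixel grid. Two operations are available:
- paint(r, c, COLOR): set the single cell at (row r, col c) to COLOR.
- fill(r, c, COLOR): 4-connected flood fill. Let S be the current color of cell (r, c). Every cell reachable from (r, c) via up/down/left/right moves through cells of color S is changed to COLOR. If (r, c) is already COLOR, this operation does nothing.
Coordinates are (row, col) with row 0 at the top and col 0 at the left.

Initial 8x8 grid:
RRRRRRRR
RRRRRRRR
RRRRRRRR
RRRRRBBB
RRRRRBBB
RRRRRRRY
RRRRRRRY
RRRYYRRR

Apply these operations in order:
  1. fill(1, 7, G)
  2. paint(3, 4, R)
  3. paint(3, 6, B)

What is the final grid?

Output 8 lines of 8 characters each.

Answer: GGGGGGGG
GGGGGGGG
GGGGGGGG
GGGGRBBB
GGGGGBBB
GGGGGGGY
GGGGGGGY
GGGYYGGG

Derivation:
After op 1 fill(1,7,G) [54 cells changed]:
GGGGGGGG
GGGGGGGG
GGGGGGGG
GGGGGBBB
GGGGGBBB
GGGGGGGY
GGGGGGGY
GGGYYGGG
After op 2 paint(3,4,R):
GGGGGGGG
GGGGGGGG
GGGGGGGG
GGGGRBBB
GGGGGBBB
GGGGGGGY
GGGGGGGY
GGGYYGGG
After op 3 paint(3,6,B):
GGGGGGGG
GGGGGGGG
GGGGGGGG
GGGGRBBB
GGGGGBBB
GGGGGGGY
GGGGGGGY
GGGYYGGG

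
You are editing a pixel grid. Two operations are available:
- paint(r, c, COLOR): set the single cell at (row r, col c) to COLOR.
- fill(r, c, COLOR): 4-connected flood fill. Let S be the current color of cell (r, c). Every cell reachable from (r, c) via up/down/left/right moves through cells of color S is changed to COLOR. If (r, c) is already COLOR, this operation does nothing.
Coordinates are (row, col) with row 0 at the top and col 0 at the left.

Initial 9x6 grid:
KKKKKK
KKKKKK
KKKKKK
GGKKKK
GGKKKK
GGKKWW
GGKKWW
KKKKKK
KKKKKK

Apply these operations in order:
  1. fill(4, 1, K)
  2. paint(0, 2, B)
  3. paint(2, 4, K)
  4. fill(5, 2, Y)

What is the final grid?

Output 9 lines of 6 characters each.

After op 1 fill(4,1,K) [8 cells changed]:
KKKKKK
KKKKKK
KKKKKK
KKKKKK
KKKKKK
KKKKWW
KKKKWW
KKKKKK
KKKKKK
After op 2 paint(0,2,B):
KKBKKK
KKKKKK
KKKKKK
KKKKKK
KKKKKK
KKKKWW
KKKKWW
KKKKKK
KKKKKK
After op 3 paint(2,4,K):
KKBKKK
KKKKKK
KKKKKK
KKKKKK
KKKKKK
KKKKWW
KKKKWW
KKKKKK
KKKKKK
After op 4 fill(5,2,Y) [49 cells changed]:
YYBYYY
YYYYYY
YYYYYY
YYYYYY
YYYYYY
YYYYWW
YYYYWW
YYYYYY
YYYYYY

Answer: YYBYYY
YYYYYY
YYYYYY
YYYYYY
YYYYYY
YYYYWW
YYYYWW
YYYYYY
YYYYYY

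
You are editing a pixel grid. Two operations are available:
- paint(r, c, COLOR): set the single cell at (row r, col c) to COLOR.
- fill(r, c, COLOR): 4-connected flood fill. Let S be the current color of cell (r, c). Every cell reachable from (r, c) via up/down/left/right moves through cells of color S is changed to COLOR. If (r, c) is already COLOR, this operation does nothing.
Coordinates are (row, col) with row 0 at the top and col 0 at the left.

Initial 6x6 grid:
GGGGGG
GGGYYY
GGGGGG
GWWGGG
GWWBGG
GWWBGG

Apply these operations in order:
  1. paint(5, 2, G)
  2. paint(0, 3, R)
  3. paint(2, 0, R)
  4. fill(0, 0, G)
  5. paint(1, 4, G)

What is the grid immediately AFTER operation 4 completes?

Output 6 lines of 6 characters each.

Answer: GGGRGG
GGGYYY
RGGGGG
GWWGGG
GWWBGG
GWGBGG

Derivation:
After op 1 paint(5,2,G):
GGGGGG
GGGYYY
GGGGGG
GWWGGG
GWWBGG
GWGBGG
After op 2 paint(0,3,R):
GGGRGG
GGGYYY
GGGGGG
GWWGGG
GWWBGG
GWGBGG
After op 3 paint(2,0,R):
GGGRGG
GGGYYY
RGGGGG
GWWGGG
GWWBGG
GWGBGG
After op 4 fill(0,0,G) [0 cells changed]:
GGGRGG
GGGYYY
RGGGGG
GWWGGG
GWWBGG
GWGBGG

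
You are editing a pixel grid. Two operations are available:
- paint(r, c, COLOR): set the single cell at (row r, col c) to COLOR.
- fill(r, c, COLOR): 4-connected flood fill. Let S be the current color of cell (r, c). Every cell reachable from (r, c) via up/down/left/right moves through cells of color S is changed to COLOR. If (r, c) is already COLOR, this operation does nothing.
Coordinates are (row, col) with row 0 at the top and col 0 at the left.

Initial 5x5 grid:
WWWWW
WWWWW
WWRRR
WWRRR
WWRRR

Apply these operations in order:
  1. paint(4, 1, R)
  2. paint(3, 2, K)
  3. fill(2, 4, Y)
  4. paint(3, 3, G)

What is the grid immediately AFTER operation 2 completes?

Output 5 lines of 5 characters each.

After op 1 paint(4,1,R):
WWWWW
WWWWW
WWRRR
WWRRR
WRRRR
After op 2 paint(3,2,K):
WWWWW
WWWWW
WWRRR
WWKRR
WRRRR

Answer: WWWWW
WWWWW
WWRRR
WWKRR
WRRRR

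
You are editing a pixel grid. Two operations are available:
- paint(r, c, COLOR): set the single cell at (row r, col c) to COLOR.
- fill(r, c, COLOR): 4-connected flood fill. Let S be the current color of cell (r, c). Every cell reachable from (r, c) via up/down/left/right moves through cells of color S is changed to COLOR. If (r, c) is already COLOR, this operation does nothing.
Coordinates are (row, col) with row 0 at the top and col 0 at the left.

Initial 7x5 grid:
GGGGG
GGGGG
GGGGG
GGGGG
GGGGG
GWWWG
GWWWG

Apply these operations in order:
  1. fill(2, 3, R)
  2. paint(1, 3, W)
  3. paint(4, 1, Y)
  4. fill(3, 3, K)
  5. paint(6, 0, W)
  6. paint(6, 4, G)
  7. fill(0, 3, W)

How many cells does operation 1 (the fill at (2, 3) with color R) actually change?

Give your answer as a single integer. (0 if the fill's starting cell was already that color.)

Answer: 29

Derivation:
After op 1 fill(2,3,R) [29 cells changed]:
RRRRR
RRRRR
RRRRR
RRRRR
RRRRR
RWWWR
RWWWR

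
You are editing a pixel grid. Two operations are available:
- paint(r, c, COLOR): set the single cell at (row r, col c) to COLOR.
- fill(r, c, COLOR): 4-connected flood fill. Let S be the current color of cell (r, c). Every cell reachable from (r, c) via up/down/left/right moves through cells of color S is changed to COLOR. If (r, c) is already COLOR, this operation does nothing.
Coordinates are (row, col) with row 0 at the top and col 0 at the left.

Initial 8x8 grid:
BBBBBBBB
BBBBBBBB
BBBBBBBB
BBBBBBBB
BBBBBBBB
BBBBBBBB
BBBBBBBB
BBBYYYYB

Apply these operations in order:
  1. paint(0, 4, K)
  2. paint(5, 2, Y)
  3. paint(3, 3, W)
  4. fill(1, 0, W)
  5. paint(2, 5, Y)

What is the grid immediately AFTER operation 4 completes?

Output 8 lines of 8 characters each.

After op 1 paint(0,4,K):
BBBBKBBB
BBBBBBBB
BBBBBBBB
BBBBBBBB
BBBBBBBB
BBBBBBBB
BBBBBBBB
BBBYYYYB
After op 2 paint(5,2,Y):
BBBBKBBB
BBBBBBBB
BBBBBBBB
BBBBBBBB
BBBBBBBB
BBYBBBBB
BBBBBBBB
BBBYYYYB
After op 3 paint(3,3,W):
BBBBKBBB
BBBBBBBB
BBBBBBBB
BBBWBBBB
BBBBBBBB
BBYBBBBB
BBBBBBBB
BBBYYYYB
After op 4 fill(1,0,W) [57 cells changed]:
WWWWKWWW
WWWWWWWW
WWWWWWWW
WWWWWWWW
WWWWWWWW
WWYWWWWW
WWWWWWWW
WWWYYYYW

Answer: WWWWKWWW
WWWWWWWW
WWWWWWWW
WWWWWWWW
WWWWWWWW
WWYWWWWW
WWWWWWWW
WWWYYYYW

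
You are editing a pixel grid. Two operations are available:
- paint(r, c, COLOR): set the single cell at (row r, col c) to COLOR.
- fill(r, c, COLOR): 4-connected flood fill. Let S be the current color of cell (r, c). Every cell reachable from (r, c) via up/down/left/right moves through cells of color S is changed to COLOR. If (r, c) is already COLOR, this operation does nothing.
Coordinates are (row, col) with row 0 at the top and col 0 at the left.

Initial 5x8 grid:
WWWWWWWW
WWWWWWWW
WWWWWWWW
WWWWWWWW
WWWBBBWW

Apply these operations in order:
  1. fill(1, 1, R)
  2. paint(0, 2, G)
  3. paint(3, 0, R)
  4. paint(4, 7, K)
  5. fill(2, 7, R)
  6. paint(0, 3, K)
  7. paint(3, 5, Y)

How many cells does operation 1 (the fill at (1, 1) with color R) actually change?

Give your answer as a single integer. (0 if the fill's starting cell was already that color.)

After op 1 fill(1,1,R) [37 cells changed]:
RRRRRRRR
RRRRRRRR
RRRRRRRR
RRRRRRRR
RRRBBBRR

Answer: 37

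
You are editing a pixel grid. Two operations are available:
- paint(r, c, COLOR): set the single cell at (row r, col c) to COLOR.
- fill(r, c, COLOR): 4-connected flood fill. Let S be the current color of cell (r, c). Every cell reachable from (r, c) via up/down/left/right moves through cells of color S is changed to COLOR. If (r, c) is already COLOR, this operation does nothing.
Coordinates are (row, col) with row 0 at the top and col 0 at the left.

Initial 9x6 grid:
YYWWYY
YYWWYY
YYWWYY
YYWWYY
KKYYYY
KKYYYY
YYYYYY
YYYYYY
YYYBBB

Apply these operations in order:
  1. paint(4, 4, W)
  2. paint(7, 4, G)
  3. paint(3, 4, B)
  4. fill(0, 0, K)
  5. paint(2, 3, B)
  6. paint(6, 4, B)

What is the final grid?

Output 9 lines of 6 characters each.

After op 1 paint(4,4,W):
YYWWYY
YYWWYY
YYWWYY
YYWWYY
KKYYWY
KKYYYY
YYYYYY
YYYYYY
YYYBBB
After op 2 paint(7,4,G):
YYWWYY
YYWWYY
YYWWYY
YYWWYY
KKYYWY
KKYYYY
YYYYYY
YYYYGY
YYYBBB
After op 3 paint(3,4,B):
YYWWYY
YYWWYY
YYWWYY
YYWWBY
KKYYWY
KKYYYY
YYYYYY
YYYYGY
YYYBBB
After op 4 fill(0,0,K) [8 cells changed]:
KKWWYY
KKWWYY
KKWWYY
KKWWBY
KKYYWY
KKYYYY
YYYYYY
YYYYGY
YYYBBB
After op 5 paint(2,3,B):
KKWWYY
KKWWYY
KKWBYY
KKWWBY
KKYYWY
KKYYYY
YYYYYY
YYYYGY
YYYBBB
After op 6 paint(6,4,B):
KKWWYY
KKWWYY
KKWBYY
KKWWBY
KKYYWY
KKYYYY
YYYYBY
YYYYGY
YYYBBB

Answer: KKWWYY
KKWWYY
KKWBYY
KKWWBY
KKYYWY
KKYYYY
YYYYBY
YYYYGY
YYYBBB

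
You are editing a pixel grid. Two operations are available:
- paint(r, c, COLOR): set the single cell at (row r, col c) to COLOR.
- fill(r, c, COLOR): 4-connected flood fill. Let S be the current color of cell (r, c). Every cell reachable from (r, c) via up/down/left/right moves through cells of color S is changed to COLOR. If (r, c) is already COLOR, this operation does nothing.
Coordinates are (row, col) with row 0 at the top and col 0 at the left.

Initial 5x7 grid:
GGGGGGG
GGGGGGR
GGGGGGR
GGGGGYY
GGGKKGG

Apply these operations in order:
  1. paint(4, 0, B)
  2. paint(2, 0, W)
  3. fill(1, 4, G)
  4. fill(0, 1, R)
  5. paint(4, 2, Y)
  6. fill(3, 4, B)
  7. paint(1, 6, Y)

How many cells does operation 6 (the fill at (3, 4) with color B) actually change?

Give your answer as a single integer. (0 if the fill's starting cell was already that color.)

After op 1 paint(4,0,B):
GGGGGGG
GGGGGGR
GGGGGGR
GGGGGYY
BGGKKGG
After op 2 paint(2,0,W):
GGGGGGG
GGGGGGR
WGGGGGR
GGGGGYY
BGGKKGG
After op 3 fill(1,4,G) [0 cells changed]:
GGGGGGG
GGGGGGR
WGGGGGR
GGGGGYY
BGGKKGG
After op 4 fill(0,1,R) [25 cells changed]:
RRRRRRR
RRRRRRR
WRRRRRR
RRRRRYY
BRRKKGG
After op 5 paint(4,2,Y):
RRRRRRR
RRRRRRR
WRRRRRR
RRRRRYY
BRYKKGG
After op 6 fill(3,4,B) [26 cells changed]:
BBBBBBB
BBBBBBB
WBBBBBB
BBBBBYY
BBYKKGG

Answer: 26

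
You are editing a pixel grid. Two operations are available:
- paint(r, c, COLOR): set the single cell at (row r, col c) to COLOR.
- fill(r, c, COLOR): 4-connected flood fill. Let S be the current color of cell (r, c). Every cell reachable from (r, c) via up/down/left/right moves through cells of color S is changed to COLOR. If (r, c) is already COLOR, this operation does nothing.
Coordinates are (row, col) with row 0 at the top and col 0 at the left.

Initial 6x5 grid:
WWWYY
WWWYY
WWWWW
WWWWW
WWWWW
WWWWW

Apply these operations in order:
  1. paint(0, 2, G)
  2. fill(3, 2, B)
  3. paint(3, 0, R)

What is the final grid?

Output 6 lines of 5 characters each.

After op 1 paint(0,2,G):
WWGYY
WWWYY
WWWWW
WWWWW
WWWWW
WWWWW
After op 2 fill(3,2,B) [25 cells changed]:
BBGYY
BBBYY
BBBBB
BBBBB
BBBBB
BBBBB
After op 3 paint(3,0,R):
BBGYY
BBBYY
BBBBB
RBBBB
BBBBB
BBBBB

Answer: BBGYY
BBBYY
BBBBB
RBBBB
BBBBB
BBBBB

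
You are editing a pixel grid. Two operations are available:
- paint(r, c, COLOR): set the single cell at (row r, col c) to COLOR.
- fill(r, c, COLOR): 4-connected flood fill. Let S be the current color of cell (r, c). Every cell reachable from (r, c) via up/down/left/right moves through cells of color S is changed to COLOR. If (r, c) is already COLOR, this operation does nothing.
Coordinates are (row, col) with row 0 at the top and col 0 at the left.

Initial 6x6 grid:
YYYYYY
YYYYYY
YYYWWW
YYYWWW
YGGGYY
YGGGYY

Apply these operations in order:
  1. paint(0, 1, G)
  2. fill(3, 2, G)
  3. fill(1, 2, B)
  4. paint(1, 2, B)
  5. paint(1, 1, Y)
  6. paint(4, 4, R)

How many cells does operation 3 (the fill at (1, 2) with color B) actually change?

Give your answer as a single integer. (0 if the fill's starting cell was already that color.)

Answer: 26

Derivation:
After op 1 paint(0,1,G):
YGYYYY
YYYYYY
YYYWWW
YYYWWW
YGGGYY
YGGGYY
After op 2 fill(3,2,G) [19 cells changed]:
GGGGGG
GGGGGG
GGGWWW
GGGWWW
GGGGYY
GGGGYY
After op 3 fill(1,2,B) [26 cells changed]:
BBBBBB
BBBBBB
BBBWWW
BBBWWW
BBBBYY
BBBBYY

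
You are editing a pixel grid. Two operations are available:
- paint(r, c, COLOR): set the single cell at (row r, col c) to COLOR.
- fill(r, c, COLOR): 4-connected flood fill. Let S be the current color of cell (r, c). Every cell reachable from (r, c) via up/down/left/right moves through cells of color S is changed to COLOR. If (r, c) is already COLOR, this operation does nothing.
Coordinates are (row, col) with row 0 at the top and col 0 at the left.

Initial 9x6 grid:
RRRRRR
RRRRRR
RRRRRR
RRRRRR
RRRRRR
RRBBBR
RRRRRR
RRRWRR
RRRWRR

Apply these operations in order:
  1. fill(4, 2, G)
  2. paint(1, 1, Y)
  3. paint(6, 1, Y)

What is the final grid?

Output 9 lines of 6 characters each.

Answer: GGGGGG
GYGGGG
GGGGGG
GGGGGG
GGGGGG
GGBBBG
GYGGGG
GGGWGG
GGGWGG

Derivation:
After op 1 fill(4,2,G) [49 cells changed]:
GGGGGG
GGGGGG
GGGGGG
GGGGGG
GGGGGG
GGBBBG
GGGGGG
GGGWGG
GGGWGG
After op 2 paint(1,1,Y):
GGGGGG
GYGGGG
GGGGGG
GGGGGG
GGGGGG
GGBBBG
GGGGGG
GGGWGG
GGGWGG
After op 3 paint(6,1,Y):
GGGGGG
GYGGGG
GGGGGG
GGGGGG
GGGGGG
GGBBBG
GYGGGG
GGGWGG
GGGWGG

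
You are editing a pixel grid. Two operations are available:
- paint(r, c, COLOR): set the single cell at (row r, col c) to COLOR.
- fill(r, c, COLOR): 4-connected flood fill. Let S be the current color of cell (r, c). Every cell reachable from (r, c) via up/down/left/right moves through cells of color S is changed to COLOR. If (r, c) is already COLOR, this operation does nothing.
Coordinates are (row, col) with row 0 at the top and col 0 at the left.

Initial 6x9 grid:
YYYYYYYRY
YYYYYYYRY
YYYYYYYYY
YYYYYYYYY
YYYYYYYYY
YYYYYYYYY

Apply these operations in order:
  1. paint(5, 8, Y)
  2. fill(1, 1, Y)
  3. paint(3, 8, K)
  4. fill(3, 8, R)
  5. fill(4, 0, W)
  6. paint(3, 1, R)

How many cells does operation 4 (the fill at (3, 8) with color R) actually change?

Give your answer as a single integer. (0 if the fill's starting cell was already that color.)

Answer: 1

Derivation:
After op 1 paint(5,8,Y):
YYYYYYYRY
YYYYYYYRY
YYYYYYYYY
YYYYYYYYY
YYYYYYYYY
YYYYYYYYY
After op 2 fill(1,1,Y) [0 cells changed]:
YYYYYYYRY
YYYYYYYRY
YYYYYYYYY
YYYYYYYYY
YYYYYYYYY
YYYYYYYYY
After op 3 paint(3,8,K):
YYYYYYYRY
YYYYYYYRY
YYYYYYYYY
YYYYYYYYK
YYYYYYYYY
YYYYYYYYY
After op 4 fill(3,8,R) [1 cells changed]:
YYYYYYYRY
YYYYYYYRY
YYYYYYYYY
YYYYYYYYR
YYYYYYYYY
YYYYYYYYY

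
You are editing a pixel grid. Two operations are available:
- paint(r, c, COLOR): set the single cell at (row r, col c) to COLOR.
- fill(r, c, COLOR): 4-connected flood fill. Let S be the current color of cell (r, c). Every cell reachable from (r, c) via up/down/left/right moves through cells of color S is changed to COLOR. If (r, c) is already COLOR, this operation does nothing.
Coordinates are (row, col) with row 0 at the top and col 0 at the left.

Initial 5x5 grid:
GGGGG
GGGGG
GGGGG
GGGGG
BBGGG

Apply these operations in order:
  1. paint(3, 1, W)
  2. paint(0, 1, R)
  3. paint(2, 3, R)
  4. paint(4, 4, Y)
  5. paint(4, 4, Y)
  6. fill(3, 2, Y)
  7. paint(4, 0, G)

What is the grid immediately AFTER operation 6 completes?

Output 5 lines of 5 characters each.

After op 1 paint(3,1,W):
GGGGG
GGGGG
GGGGG
GWGGG
BBGGG
After op 2 paint(0,1,R):
GRGGG
GGGGG
GGGGG
GWGGG
BBGGG
After op 3 paint(2,3,R):
GRGGG
GGGGG
GGGRG
GWGGG
BBGGG
After op 4 paint(4,4,Y):
GRGGG
GGGGG
GGGRG
GWGGG
BBGGY
After op 5 paint(4,4,Y):
GRGGG
GGGGG
GGGRG
GWGGG
BBGGY
After op 6 fill(3,2,Y) [19 cells changed]:
YRYYY
YYYYY
YYYRY
YWYYY
BBYYY

Answer: YRYYY
YYYYY
YYYRY
YWYYY
BBYYY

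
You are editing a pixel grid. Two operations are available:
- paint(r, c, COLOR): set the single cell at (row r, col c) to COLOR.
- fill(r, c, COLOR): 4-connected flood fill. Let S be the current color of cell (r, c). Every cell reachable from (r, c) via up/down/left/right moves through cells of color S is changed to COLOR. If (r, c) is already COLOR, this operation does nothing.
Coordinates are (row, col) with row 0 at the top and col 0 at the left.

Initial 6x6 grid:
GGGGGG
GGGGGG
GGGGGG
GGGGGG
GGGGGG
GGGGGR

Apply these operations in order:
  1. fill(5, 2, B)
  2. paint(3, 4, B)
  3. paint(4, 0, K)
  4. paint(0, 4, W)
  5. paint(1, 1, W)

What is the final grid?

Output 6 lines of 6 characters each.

After op 1 fill(5,2,B) [35 cells changed]:
BBBBBB
BBBBBB
BBBBBB
BBBBBB
BBBBBB
BBBBBR
After op 2 paint(3,4,B):
BBBBBB
BBBBBB
BBBBBB
BBBBBB
BBBBBB
BBBBBR
After op 3 paint(4,0,K):
BBBBBB
BBBBBB
BBBBBB
BBBBBB
KBBBBB
BBBBBR
After op 4 paint(0,4,W):
BBBBWB
BBBBBB
BBBBBB
BBBBBB
KBBBBB
BBBBBR
After op 5 paint(1,1,W):
BBBBWB
BWBBBB
BBBBBB
BBBBBB
KBBBBB
BBBBBR

Answer: BBBBWB
BWBBBB
BBBBBB
BBBBBB
KBBBBB
BBBBBR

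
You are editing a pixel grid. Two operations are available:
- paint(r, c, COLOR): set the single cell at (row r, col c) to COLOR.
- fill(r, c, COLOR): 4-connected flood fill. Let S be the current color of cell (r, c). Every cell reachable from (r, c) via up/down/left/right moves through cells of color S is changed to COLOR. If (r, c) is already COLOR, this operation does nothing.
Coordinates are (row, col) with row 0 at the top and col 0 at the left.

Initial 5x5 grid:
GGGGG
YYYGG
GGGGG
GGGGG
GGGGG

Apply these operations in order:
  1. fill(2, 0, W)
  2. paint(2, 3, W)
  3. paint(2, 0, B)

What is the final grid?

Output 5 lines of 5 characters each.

Answer: WWWWW
YYYWW
BWWWW
WWWWW
WWWWW

Derivation:
After op 1 fill(2,0,W) [22 cells changed]:
WWWWW
YYYWW
WWWWW
WWWWW
WWWWW
After op 2 paint(2,3,W):
WWWWW
YYYWW
WWWWW
WWWWW
WWWWW
After op 3 paint(2,0,B):
WWWWW
YYYWW
BWWWW
WWWWW
WWWWW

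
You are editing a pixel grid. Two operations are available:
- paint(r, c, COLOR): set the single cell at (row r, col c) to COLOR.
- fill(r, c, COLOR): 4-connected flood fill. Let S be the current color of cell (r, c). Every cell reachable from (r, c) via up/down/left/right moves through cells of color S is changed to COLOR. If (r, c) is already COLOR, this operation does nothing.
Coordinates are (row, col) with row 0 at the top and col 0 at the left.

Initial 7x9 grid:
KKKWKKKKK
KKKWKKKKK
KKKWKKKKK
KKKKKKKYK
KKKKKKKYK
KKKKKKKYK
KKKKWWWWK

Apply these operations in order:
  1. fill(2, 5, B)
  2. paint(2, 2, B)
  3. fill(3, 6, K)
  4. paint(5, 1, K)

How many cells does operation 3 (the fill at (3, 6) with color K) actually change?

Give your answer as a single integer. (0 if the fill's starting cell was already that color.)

Answer: 53

Derivation:
After op 1 fill(2,5,B) [53 cells changed]:
BBBWBBBBB
BBBWBBBBB
BBBWBBBBB
BBBBBBBYB
BBBBBBBYB
BBBBBBBYB
BBBBWWWWB
After op 2 paint(2,2,B):
BBBWBBBBB
BBBWBBBBB
BBBWBBBBB
BBBBBBBYB
BBBBBBBYB
BBBBBBBYB
BBBBWWWWB
After op 3 fill(3,6,K) [53 cells changed]:
KKKWKKKKK
KKKWKKKKK
KKKWKKKKK
KKKKKKKYK
KKKKKKKYK
KKKKKKKYK
KKKKWWWWK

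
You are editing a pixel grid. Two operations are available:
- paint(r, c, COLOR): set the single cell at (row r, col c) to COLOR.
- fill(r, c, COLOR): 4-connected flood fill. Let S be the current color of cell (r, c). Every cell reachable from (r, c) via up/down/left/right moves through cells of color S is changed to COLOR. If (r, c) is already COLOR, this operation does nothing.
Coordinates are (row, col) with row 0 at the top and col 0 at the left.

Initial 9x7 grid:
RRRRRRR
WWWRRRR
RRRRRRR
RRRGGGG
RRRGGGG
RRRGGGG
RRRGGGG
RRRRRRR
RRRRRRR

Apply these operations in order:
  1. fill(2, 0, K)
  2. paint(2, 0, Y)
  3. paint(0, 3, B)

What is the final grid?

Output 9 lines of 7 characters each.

Answer: KKKBKKK
WWWKKKK
YKKKKKK
KKKGGGG
KKKGGGG
KKKGGGG
KKKGGGG
KKKKKKK
KKKKKKK

Derivation:
After op 1 fill(2,0,K) [44 cells changed]:
KKKKKKK
WWWKKKK
KKKKKKK
KKKGGGG
KKKGGGG
KKKGGGG
KKKGGGG
KKKKKKK
KKKKKKK
After op 2 paint(2,0,Y):
KKKKKKK
WWWKKKK
YKKKKKK
KKKGGGG
KKKGGGG
KKKGGGG
KKKGGGG
KKKKKKK
KKKKKKK
After op 3 paint(0,3,B):
KKKBKKK
WWWKKKK
YKKKKKK
KKKGGGG
KKKGGGG
KKKGGGG
KKKGGGG
KKKKKKK
KKKKKKK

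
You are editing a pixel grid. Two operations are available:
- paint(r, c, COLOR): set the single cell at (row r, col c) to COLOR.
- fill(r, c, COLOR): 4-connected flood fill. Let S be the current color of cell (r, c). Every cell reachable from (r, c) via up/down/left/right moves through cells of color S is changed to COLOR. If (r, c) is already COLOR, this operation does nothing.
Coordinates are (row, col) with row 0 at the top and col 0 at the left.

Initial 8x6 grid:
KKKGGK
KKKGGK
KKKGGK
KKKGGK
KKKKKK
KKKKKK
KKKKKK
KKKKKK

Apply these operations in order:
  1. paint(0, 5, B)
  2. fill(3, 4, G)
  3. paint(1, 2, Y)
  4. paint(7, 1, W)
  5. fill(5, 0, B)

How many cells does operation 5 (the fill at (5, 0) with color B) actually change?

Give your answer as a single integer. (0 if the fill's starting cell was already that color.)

After op 1 paint(0,5,B):
KKKGGB
KKKGGK
KKKGGK
KKKGGK
KKKKKK
KKKKKK
KKKKKK
KKKKKK
After op 2 fill(3,4,G) [0 cells changed]:
KKKGGB
KKKGGK
KKKGGK
KKKGGK
KKKKKK
KKKKKK
KKKKKK
KKKKKK
After op 3 paint(1,2,Y):
KKKGGB
KKYGGK
KKKGGK
KKKGGK
KKKKKK
KKKKKK
KKKKKK
KKKKKK
After op 4 paint(7,1,W):
KKKGGB
KKYGGK
KKKGGK
KKKGGK
KKKKKK
KKKKKK
KKKKKK
KWKKKK
After op 5 fill(5,0,B) [37 cells changed]:
BBBGGB
BBYGGB
BBBGGB
BBBGGB
BBBBBB
BBBBBB
BBBBBB
BWBBBB

Answer: 37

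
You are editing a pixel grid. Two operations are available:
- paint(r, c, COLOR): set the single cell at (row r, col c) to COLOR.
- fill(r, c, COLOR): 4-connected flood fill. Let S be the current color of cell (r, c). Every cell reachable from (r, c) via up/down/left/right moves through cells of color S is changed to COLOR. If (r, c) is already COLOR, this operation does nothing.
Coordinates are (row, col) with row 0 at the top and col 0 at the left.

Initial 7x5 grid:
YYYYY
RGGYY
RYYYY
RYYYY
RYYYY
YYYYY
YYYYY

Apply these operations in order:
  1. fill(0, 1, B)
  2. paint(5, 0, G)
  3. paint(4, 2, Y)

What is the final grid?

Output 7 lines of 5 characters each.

After op 1 fill(0,1,B) [29 cells changed]:
BBBBB
RGGBB
RBBBB
RBBBB
RBBBB
BBBBB
BBBBB
After op 2 paint(5,0,G):
BBBBB
RGGBB
RBBBB
RBBBB
RBBBB
GBBBB
BBBBB
After op 3 paint(4,2,Y):
BBBBB
RGGBB
RBBBB
RBBBB
RBYBB
GBBBB
BBBBB

Answer: BBBBB
RGGBB
RBBBB
RBBBB
RBYBB
GBBBB
BBBBB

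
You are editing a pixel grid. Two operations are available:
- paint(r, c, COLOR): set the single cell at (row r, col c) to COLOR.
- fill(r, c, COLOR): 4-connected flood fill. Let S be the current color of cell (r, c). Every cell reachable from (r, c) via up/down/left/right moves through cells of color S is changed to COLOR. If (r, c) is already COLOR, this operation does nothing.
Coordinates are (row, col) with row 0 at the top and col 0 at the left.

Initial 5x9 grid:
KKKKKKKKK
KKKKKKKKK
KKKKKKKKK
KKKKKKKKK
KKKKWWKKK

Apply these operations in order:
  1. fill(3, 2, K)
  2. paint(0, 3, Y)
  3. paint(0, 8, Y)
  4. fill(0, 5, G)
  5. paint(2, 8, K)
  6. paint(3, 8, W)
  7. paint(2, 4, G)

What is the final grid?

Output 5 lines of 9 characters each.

After op 1 fill(3,2,K) [0 cells changed]:
KKKKKKKKK
KKKKKKKKK
KKKKKKKKK
KKKKKKKKK
KKKKWWKKK
After op 2 paint(0,3,Y):
KKKYKKKKK
KKKKKKKKK
KKKKKKKKK
KKKKKKKKK
KKKKWWKKK
After op 3 paint(0,8,Y):
KKKYKKKKY
KKKKKKKKK
KKKKKKKKK
KKKKKKKKK
KKKKWWKKK
After op 4 fill(0,5,G) [41 cells changed]:
GGGYGGGGY
GGGGGGGGG
GGGGGGGGG
GGGGGGGGG
GGGGWWGGG
After op 5 paint(2,8,K):
GGGYGGGGY
GGGGGGGGG
GGGGGGGGK
GGGGGGGGG
GGGGWWGGG
After op 6 paint(3,8,W):
GGGYGGGGY
GGGGGGGGG
GGGGGGGGK
GGGGGGGGW
GGGGWWGGG
After op 7 paint(2,4,G):
GGGYGGGGY
GGGGGGGGG
GGGGGGGGK
GGGGGGGGW
GGGGWWGGG

Answer: GGGYGGGGY
GGGGGGGGG
GGGGGGGGK
GGGGGGGGW
GGGGWWGGG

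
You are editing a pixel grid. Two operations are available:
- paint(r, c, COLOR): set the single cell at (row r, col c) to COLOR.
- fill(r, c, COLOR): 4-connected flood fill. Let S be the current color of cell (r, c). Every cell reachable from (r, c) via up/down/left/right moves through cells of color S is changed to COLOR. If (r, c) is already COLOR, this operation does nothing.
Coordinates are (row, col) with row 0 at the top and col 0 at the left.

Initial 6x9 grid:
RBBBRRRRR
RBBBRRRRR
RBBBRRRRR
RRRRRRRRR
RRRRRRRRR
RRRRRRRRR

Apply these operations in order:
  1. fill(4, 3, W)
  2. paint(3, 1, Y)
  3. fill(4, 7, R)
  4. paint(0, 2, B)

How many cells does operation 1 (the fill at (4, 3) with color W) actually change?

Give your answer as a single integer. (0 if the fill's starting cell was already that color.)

Answer: 45

Derivation:
After op 1 fill(4,3,W) [45 cells changed]:
WBBBWWWWW
WBBBWWWWW
WBBBWWWWW
WWWWWWWWW
WWWWWWWWW
WWWWWWWWW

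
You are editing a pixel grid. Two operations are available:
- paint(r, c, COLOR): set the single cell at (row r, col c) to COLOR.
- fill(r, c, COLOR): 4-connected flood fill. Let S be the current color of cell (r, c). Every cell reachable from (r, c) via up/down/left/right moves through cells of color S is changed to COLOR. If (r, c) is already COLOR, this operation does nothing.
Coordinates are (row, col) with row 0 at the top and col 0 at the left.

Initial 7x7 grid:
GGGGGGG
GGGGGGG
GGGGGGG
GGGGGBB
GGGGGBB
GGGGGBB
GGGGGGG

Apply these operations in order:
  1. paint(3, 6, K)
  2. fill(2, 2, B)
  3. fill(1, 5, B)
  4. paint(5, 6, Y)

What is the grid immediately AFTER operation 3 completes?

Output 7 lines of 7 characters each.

After op 1 paint(3,6,K):
GGGGGGG
GGGGGGG
GGGGGGG
GGGGGBK
GGGGGBB
GGGGGBB
GGGGGGG
After op 2 fill(2,2,B) [43 cells changed]:
BBBBBBB
BBBBBBB
BBBBBBB
BBBBBBK
BBBBBBB
BBBBBBB
BBBBBBB
After op 3 fill(1,5,B) [0 cells changed]:
BBBBBBB
BBBBBBB
BBBBBBB
BBBBBBK
BBBBBBB
BBBBBBB
BBBBBBB

Answer: BBBBBBB
BBBBBBB
BBBBBBB
BBBBBBK
BBBBBBB
BBBBBBB
BBBBBBB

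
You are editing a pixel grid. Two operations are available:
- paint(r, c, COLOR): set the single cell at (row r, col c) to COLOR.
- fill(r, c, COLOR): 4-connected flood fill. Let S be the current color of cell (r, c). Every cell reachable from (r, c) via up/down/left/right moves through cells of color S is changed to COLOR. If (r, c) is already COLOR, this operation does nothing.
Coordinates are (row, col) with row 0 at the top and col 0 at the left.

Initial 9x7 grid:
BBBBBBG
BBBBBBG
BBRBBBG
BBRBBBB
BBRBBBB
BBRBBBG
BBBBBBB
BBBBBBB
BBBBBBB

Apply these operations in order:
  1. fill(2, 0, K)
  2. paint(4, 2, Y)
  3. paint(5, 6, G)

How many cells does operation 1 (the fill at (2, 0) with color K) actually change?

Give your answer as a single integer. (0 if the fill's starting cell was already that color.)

After op 1 fill(2,0,K) [55 cells changed]:
KKKKKKG
KKKKKKG
KKRKKKG
KKRKKKK
KKRKKKK
KKRKKKG
KKKKKKK
KKKKKKK
KKKKKKK

Answer: 55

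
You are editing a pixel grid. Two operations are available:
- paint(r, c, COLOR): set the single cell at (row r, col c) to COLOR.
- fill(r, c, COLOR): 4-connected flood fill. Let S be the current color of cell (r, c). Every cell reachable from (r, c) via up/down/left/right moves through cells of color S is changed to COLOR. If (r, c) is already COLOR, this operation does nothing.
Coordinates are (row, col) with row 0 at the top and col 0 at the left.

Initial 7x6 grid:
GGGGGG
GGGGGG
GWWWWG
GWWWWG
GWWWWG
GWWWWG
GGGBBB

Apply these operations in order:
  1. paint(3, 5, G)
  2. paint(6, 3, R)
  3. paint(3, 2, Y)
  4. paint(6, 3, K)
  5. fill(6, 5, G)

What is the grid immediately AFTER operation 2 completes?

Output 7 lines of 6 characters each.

After op 1 paint(3,5,G):
GGGGGG
GGGGGG
GWWWWG
GWWWWG
GWWWWG
GWWWWG
GGGBBB
After op 2 paint(6,3,R):
GGGGGG
GGGGGG
GWWWWG
GWWWWG
GWWWWG
GWWWWG
GGGRBB

Answer: GGGGGG
GGGGGG
GWWWWG
GWWWWG
GWWWWG
GWWWWG
GGGRBB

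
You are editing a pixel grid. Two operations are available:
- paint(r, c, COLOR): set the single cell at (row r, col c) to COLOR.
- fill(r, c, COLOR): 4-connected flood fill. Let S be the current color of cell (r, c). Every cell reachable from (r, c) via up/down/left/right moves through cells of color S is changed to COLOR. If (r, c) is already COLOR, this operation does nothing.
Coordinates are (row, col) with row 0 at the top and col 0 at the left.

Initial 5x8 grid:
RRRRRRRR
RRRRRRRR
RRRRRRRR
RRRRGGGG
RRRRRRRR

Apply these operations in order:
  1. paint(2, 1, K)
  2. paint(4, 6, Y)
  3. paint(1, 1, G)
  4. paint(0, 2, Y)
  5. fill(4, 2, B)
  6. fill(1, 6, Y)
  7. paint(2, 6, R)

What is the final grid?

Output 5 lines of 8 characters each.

After op 1 paint(2,1,K):
RRRRRRRR
RRRRRRRR
RKRRRRRR
RRRRGGGG
RRRRRRRR
After op 2 paint(4,6,Y):
RRRRRRRR
RRRRRRRR
RKRRRRRR
RRRRGGGG
RRRRRRYR
After op 3 paint(1,1,G):
RRRRRRRR
RGRRRRRR
RKRRRRRR
RRRRGGGG
RRRRRRYR
After op 4 paint(0,2,Y):
RRYRRRRR
RGRRRRRR
RKRRRRRR
RRRRGGGG
RRRRRRYR
After op 5 fill(4,2,B) [31 cells changed]:
BBYBBBBB
BGBBBBBB
BKBBBBBB
BBBBGGGG
BBBBBBYR
After op 6 fill(1,6,Y) [31 cells changed]:
YYYYYYYY
YGYYYYYY
YKYYYYYY
YYYYGGGG
YYYYYYYR
After op 7 paint(2,6,R):
YYYYYYYY
YGYYYYYY
YKYYYYRY
YYYYGGGG
YYYYYYYR

Answer: YYYYYYYY
YGYYYYYY
YKYYYYRY
YYYYGGGG
YYYYYYYR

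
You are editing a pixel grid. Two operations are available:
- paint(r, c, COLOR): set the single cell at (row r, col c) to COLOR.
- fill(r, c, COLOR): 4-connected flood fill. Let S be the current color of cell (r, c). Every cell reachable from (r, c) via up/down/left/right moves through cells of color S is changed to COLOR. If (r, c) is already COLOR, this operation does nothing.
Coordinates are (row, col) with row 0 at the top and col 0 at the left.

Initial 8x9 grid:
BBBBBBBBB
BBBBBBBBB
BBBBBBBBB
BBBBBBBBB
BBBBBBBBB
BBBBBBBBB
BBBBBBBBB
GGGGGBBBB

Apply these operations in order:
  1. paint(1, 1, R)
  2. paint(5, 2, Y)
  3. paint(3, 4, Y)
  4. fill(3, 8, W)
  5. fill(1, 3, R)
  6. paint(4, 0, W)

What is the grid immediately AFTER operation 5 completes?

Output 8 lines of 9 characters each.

After op 1 paint(1,1,R):
BBBBBBBBB
BRBBBBBBB
BBBBBBBBB
BBBBBBBBB
BBBBBBBBB
BBBBBBBBB
BBBBBBBBB
GGGGGBBBB
After op 2 paint(5,2,Y):
BBBBBBBBB
BRBBBBBBB
BBBBBBBBB
BBBBBBBBB
BBBBBBBBB
BBYBBBBBB
BBBBBBBBB
GGGGGBBBB
After op 3 paint(3,4,Y):
BBBBBBBBB
BRBBBBBBB
BBBBBBBBB
BBBBYBBBB
BBBBBBBBB
BBYBBBBBB
BBBBBBBBB
GGGGGBBBB
After op 4 fill(3,8,W) [64 cells changed]:
WWWWWWWWW
WRWWWWWWW
WWWWWWWWW
WWWWYWWWW
WWWWWWWWW
WWYWWWWWW
WWWWWWWWW
GGGGGWWWW
After op 5 fill(1,3,R) [64 cells changed]:
RRRRRRRRR
RRRRRRRRR
RRRRRRRRR
RRRRYRRRR
RRRRRRRRR
RRYRRRRRR
RRRRRRRRR
GGGGGRRRR

Answer: RRRRRRRRR
RRRRRRRRR
RRRRRRRRR
RRRRYRRRR
RRRRRRRRR
RRYRRRRRR
RRRRRRRRR
GGGGGRRRR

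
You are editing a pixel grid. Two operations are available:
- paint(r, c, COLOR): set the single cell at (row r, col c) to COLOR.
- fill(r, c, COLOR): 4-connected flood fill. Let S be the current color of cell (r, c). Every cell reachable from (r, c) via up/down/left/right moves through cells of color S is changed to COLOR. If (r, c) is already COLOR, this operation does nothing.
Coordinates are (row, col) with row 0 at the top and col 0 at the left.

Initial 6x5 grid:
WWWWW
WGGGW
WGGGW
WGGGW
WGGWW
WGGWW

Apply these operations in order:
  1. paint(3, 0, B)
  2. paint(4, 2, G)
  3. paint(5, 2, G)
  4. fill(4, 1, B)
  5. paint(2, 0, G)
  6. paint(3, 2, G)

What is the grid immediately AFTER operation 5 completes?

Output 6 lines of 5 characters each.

After op 1 paint(3,0,B):
WWWWW
WGGGW
WGGGW
BGGGW
WGGWW
WGGWW
After op 2 paint(4,2,G):
WWWWW
WGGGW
WGGGW
BGGGW
WGGWW
WGGWW
After op 3 paint(5,2,G):
WWWWW
WGGGW
WGGGW
BGGGW
WGGWW
WGGWW
After op 4 fill(4,1,B) [13 cells changed]:
WWWWW
WBBBW
WBBBW
BBBBW
WBBWW
WBBWW
After op 5 paint(2,0,G):
WWWWW
WBBBW
GBBBW
BBBBW
WBBWW
WBBWW

Answer: WWWWW
WBBBW
GBBBW
BBBBW
WBBWW
WBBWW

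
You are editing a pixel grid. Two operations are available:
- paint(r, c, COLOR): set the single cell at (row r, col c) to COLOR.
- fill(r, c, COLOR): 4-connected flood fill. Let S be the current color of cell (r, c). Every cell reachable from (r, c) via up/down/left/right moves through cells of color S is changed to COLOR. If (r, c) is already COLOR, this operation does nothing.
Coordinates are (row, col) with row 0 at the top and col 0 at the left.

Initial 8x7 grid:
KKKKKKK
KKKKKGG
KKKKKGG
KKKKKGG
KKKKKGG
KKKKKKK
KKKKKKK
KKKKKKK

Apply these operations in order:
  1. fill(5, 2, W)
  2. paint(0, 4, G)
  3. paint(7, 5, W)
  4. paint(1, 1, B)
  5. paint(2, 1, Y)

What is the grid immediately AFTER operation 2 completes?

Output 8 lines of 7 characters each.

After op 1 fill(5,2,W) [48 cells changed]:
WWWWWWW
WWWWWGG
WWWWWGG
WWWWWGG
WWWWWGG
WWWWWWW
WWWWWWW
WWWWWWW
After op 2 paint(0,4,G):
WWWWGWW
WWWWWGG
WWWWWGG
WWWWWGG
WWWWWGG
WWWWWWW
WWWWWWW
WWWWWWW

Answer: WWWWGWW
WWWWWGG
WWWWWGG
WWWWWGG
WWWWWGG
WWWWWWW
WWWWWWW
WWWWWWW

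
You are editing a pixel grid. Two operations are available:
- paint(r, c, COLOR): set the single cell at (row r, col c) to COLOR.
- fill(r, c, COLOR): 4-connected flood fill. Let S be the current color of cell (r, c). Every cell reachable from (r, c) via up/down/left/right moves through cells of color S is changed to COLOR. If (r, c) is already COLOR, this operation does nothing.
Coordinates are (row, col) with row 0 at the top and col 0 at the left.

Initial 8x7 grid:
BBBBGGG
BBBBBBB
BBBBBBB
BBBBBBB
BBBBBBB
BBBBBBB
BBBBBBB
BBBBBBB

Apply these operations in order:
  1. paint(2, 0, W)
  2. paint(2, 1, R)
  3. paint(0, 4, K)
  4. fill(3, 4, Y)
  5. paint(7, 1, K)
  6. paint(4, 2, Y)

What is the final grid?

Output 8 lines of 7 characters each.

After op 1 paint(2,0,W):
BBBBGGG
BBBBBBB
WBBBBBB
BBBBBBB
BBBBBBB
BBBBBBB
BBBBBBB
BBBBBBB
After op 2 paint(2,1,R):
BBBBGGG
BBBBBBB
WRBBBBB
BBBBBBB
BBBBBBB
BBBBBBB
BBBBBBB
BBBBBBB
After op 3 paint(0,4,K):
BBBBKGG
BBBBBBB
WRBBBBB
BBBBBBB
BBBBBBB
BBBBBBB
BBBBBBB
BBBBBBB
After op 4 fill(3,4,Y) [51 cells changed]:
YYYYKGG
YYYYYYY
WRYYYYY
YYYYYYY
YYYYYYY
YYYYYYY
YYYYYYY
YYYYYYY
After op 5 paint(7,1,K):
YYYYKGG
YYYYYYY
WRYYYYY
YYYYYYY
YYYYYYY
YYYYYYY
YYYYYYY
YKYYYYY
After op 6 paint(4,2,Y):
YYYYKGG
YYYYYYY
WRYYYYY
YYYYYYY
YYYYYYY
YYYYYYY
YYYYYYY
YKYYYYY

Answer: YYYYKGG
YYYYYYY
WRYYYYY
YYYYYYY
YYYYYYY
YYYYYYY
YYYYYYY
YKYYYYY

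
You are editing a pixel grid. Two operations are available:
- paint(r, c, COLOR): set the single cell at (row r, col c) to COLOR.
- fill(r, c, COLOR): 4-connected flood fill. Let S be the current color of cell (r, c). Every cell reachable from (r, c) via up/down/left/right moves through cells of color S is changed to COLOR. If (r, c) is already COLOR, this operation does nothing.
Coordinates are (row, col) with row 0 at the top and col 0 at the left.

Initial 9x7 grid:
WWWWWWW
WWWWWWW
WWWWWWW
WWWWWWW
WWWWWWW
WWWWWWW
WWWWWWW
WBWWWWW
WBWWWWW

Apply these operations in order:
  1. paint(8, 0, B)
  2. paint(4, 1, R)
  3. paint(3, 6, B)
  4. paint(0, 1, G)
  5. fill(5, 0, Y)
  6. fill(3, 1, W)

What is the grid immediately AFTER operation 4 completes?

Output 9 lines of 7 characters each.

After op 1 paint(8,0,B):
WWWWWWW
WWWWWWW
WWWWWWW
WWWWWWW
WWWWWWW
WWWWWWW
WWWWWWW
WBWWWWW
BBWWWWW
After op 2 paint(4,1,R):
WWWWWWW
WWWWWWW
WWWWWWW
WWWWWWW
WRWWWWW
WWWWWWW
WWWWWWW
WBWWWWW
BBWWWWW
After op 3 paint(3,6,B):
WWWWWWW
WWWWWWW
WWWWWWW
WWWWWWB
WRWWWWW
WWWWWWW
WWWWWWW
WBWWWWW
BBWWWWW
After op 4 paint(0,1,G):
WGWWWWW
WWWWWWW
WWWWWWW
WWWWWWB
WRWWWWW
WWWWWWW
WWWWWWW
WBWWWWW
BBWWWWW

Answer: WGWWWWW
WWWWWWW
WWWWWWW
WWWWWWB
WRWWWWW
WWWWWWW
WWWWWWW
WBWWWWW
BBWWWWW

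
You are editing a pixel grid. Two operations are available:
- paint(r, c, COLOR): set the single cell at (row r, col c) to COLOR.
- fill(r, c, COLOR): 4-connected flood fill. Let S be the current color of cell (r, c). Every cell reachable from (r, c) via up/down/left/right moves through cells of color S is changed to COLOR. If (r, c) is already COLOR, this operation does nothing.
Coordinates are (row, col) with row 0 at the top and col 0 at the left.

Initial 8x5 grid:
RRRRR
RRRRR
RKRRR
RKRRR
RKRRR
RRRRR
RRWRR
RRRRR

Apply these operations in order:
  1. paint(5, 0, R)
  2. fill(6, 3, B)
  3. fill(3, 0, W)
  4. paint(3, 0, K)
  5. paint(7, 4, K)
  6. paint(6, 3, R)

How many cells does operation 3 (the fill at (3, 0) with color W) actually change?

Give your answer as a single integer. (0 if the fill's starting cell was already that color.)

After op 1 paint(5,0,R):
RRRRR
RRRRR
RKRRR
RKRRR
RKRRR
RRRRR
RRWRR
RRRRR
After op 2 fill(6,3,B) [36 cells changed]:
BBBBB
BBBBB
BKBBB
BKBBB
BKBBB
BBBBB
BBWBB
BBBBB
After op 3 fill(3,0,W) [36 cells changed]:
WWWWW
WWWWW
WKWWW
WKWWW
WKWWW
WWWWW
WWWWW
WWWWW

Answer: 36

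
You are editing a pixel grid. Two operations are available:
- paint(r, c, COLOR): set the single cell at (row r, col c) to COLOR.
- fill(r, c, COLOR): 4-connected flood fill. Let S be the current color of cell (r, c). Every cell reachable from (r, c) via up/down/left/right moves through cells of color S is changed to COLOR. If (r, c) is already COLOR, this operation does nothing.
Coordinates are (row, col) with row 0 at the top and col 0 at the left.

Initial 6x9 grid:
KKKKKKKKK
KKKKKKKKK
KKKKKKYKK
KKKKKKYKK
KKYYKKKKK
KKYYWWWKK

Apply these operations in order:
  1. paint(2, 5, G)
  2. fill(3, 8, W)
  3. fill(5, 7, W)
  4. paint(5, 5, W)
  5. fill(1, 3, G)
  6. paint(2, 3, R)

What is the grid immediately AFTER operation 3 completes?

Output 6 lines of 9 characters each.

After op 1 paint(2,5,G):
KKKKKKKKK
KKKKKKKKK
KKKKKGYKK
KKKKKKYKK
KKYYKKKKK
KKYYWWWKK
After op 2 fill(3,8,W) [44 cells changed]:
WWWWWWWWW
WWWWWWWWW
WWWWWGYWW
WWWWWWYWW
WWYYWWWWW
WWYYWWWWW
After op 3 fill(5,7,W) [0 cells changed]:
WWWWWWWWW
WWWWWWWWW
WWWWWGYWW
WWWWWWYWW
WWYYWWWWW
WWYYWWWWW

Answer: WWWWWWWWW
WWWWWWWWW
WWWWWGYWW
WWWWWWYWW
WWYYWWWWW
WWYYWWWWW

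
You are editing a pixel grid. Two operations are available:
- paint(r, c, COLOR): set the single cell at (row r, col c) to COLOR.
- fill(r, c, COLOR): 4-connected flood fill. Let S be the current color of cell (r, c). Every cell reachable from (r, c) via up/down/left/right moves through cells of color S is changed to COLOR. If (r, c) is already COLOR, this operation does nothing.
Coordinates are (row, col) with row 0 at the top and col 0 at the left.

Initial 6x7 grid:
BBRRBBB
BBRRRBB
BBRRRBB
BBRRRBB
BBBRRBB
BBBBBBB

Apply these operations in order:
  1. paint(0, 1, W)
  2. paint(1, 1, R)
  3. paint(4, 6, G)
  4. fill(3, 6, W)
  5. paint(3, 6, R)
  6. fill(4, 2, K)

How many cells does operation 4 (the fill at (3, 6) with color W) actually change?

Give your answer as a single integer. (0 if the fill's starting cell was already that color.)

Answer: 26

Derivation:
After op 1 paint(0,1,W):
BWRRBBB
BBRRRBB
BBRRRBB
BBRRRBB
BBBRRBB
BBBBBBB
After op 2 paint(1,1,R):
BWRRBBB
BRRRRBB
BBRRRBB
BBRRRBB
BBBRRBB
BBBBBBB
After op 3 paint(4,6,G):
BWRRBBB
BRRRRBB
BBRRRBB
BBRRRBB
BBBRRBG
BBBBBBB
After op 4 fill(3,6,W) [26 cells changed]:
WWRRWWW
WRRRRWW
WWRRRWW
WWRRRWW
WWWRRWG
WWWWWWW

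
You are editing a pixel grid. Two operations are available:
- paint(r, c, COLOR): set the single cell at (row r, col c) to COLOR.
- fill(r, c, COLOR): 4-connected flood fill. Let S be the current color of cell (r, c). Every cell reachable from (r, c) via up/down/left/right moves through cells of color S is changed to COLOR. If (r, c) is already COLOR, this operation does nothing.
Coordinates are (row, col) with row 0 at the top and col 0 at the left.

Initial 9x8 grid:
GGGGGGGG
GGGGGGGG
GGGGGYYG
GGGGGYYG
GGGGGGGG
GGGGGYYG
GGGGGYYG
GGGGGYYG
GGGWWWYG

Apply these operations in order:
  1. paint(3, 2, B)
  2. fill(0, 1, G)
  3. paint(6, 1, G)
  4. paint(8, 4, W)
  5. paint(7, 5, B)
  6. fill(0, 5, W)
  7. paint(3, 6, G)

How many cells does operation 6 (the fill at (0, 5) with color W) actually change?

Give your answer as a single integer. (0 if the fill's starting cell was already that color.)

Answer: 57

Derivation:
After op 1 paint(3,2,B):
GGGGGGGG
GGGGGGGG
GGGGGYYG
GGBGGYYG
GGGGGGGG
GGGGGYYG
GGGGGYYG
GGGGGYYG
GGGWWWYG
After op 2 fill(0,1,G) [0 cells changed]:
GGGGGGGG
GGGGGGGG
GGGGGYYG
GGBGGYYG
GGGGGGGG
GGGGGYYG
GGGGGYYG
GGGGGYYG
GGGWWWYG
After op 3 paint(6,1,G):
GGGGGGGG
GGGGGGGG
GGGGGYYG
GGBGGYYG
GGGGGGGG
GGGGGYYG
GGGGGYYG
GGGGGYYG
GGGWWWYG
After op 4 paint(8,4,W):
GGGGGGGG
GGGGGGGG
GGGGGYYG
GGBGGYYG
GGGGGGGG
GGGGGYYG
GGGGGYYG
GGGGGYYG
GGGWWWYG
After op 5 paint(7,5,B):
GGGGGGGG
GGGGGGGG
GGGGGYYG
GGBGGYYG
GGGGGGGG
GGGGGYYG
GGGGGYYG
GGGGGBYG
GGGWWWYG
After op 6 fill(0,5,W) [57 cells changed]:
WWWWWWWW
WWWWWWWW
WWWWWYYW
WWBWWYYW
WWWWWWWW
WWWWWYYW
WWWWWYYW
WWWWWBYW
WWWWWWYW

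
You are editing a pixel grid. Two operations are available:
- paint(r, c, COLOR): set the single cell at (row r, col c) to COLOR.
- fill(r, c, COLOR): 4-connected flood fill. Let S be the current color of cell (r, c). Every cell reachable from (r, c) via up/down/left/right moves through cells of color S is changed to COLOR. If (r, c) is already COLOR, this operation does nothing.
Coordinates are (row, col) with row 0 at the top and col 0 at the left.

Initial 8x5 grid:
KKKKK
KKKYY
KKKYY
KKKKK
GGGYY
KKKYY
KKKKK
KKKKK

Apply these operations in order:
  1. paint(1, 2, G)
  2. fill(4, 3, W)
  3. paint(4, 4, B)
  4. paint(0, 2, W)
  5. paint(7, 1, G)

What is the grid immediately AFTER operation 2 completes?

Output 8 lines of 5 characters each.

After op 1 paint(1,2,G):
KKKKK
KKGYY
KKKYY
KKKKK
GGGYY
KKKYY
KKKKK
KKKKK
After op 2 fill(4,3,W) [4 cells changed]:
KKKKK
KKGYY
KKKYY
KKKKK
GGGWW
KKKWW
KKKKK
KKKKK

Answer: KKKKK
KKGYY
KKKYY
KKKKK
GGGWW
KKKWW
KKKKK
KKKKK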